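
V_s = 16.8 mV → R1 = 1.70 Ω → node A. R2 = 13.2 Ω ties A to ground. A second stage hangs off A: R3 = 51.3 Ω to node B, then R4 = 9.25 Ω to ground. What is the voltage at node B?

The second stage (R3 + R4 = 60.55 Ω) loads node A in parallel with R2.
R2 ‖ (R3+R4) = 10.84 Ω.
So V_A = 16.8 × 0.8644 = 14.52 mV.
V_B = V_A × 0.1528 = 2.218 mV.

V_B ≈ 2.22 mV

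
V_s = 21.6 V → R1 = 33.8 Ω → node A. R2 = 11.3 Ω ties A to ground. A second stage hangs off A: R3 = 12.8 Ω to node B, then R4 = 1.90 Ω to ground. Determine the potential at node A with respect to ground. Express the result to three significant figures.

V_A ≈ 3.43 V

The second stage (R3 + R4 = 14.70 Ω) loads node A in parallel with R2.
R2 ‖ (R3+R4) = 6.389 Ω.
V_A = 21.6 × 6.389/(33.8 + 6.389) = 3.434 V.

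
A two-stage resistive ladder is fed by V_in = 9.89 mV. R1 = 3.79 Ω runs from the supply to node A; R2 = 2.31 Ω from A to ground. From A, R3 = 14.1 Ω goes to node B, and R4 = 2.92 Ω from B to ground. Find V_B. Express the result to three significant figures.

V_B ≈ 0.593 mV

The second stage (R3 + R4 = 17.02 Ω) loads node A in parallel with R2.
R2 ‖ (R3+R4) = 2.034 Ω.
First divider: V_A = V_in · 2.034/(3.79 + 2.034) = 3.454 mV.
V_B = V_A × 0.1716 = 0.5926 mV.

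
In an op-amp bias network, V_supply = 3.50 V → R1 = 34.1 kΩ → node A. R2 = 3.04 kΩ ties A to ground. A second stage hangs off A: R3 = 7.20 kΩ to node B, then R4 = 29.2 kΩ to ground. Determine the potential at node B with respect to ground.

V_B ≈ 0.213 V

Looking into the second stage from A: R3 + R4 = 36.40 kΩ appears in parallel with R2.
Effective lower resistance at A: R2 ‖ 36.40 = 2.806 kΩ.
V_A = 3.50 × 2.806/(34.1 + 2.806) = 0.2661 V.
Then the unloaded second divider: V_B = V_A × R4/(R3+R4) = 0.2661 × 0.8022 = 0.2134 V.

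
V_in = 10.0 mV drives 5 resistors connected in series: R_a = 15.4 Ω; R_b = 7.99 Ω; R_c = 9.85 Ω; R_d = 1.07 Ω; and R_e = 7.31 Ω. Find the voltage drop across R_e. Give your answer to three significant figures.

V ≈ 1.76 mV

Series total: ΣR = 15.4 + 7.99 + 9.85 + 1.07 + 7.31 = 41.62 Ω.
V = V_in · R/ΣR = 10.0 × 0.1756 = 1.756 mV.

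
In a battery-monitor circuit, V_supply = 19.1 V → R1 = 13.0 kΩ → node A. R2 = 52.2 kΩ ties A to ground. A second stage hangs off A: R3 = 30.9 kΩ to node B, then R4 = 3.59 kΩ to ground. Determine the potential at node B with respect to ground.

Node A sees R2 in parallel with the series input of stage 2, R3 + R4 = 34.49 kΩ.
Effective lower resistance at A: R2 ‖ 34.49 = 20.77 kΩ.
So V_A = 19.1 × 0.6150 = 11.75 V.
Stage 2 is unloaded, so V_B = V_A · R4/(R3+R4) = 11.75 × 3.59/34.49 = 1.223 V.

V_B ≈ 1.22 V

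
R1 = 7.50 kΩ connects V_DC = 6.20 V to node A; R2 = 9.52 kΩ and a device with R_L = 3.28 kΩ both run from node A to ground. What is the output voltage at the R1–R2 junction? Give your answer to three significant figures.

The load sits in parallel with R2, giving an effective lower resistance R2' = R2·R_L/(R2+R_L) = 2.439 kΩ.
Then V_out = V_DC · R2'/(R1 + R2') = 6.20 × 2.439/9.939 = 1.522 V.

V_out ≈ 1.52 V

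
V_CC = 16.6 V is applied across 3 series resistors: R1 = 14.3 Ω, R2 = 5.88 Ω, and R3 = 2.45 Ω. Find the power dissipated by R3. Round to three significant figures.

ΣR = 22.63 Ω → I = 16.6/22.63 = 0.7335 A.
P(R3) = I²·R3 = (0.7335)² × 2.45 = 1.318 W.

P ≈ 1.32 W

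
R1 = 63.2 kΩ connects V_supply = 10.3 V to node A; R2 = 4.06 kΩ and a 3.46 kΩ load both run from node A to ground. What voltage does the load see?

V_out ≈ 0.296 V

First combine the lower leg with the load: R2 ‖ R_L = 1.868 kΩ.
Then V_out = V_supply · R2'/(R1 + R2') = 10.3 × 1.868/65.07 = 0.2957 V.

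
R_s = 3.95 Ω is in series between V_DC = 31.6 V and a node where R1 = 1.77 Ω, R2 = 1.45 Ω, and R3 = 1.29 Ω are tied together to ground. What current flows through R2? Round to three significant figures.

Combine the parallel branches: R_p = (1/1.77 + 1/1.45 + 1/1.29)⁻¹ = 0.4927 Ω.
V_A by voltage divider: V_A = 31.6 × 0.4927/(3.95 + 0.4927) = 3.504 V.
I(R2) = V_A / R2 = 3.504/1.45 = 2.417 A.
(Equivalently: I_total = 7.113 A, then current-divider fraction G_k/ΣG = 0.3398.)

I ≈ 2.42 A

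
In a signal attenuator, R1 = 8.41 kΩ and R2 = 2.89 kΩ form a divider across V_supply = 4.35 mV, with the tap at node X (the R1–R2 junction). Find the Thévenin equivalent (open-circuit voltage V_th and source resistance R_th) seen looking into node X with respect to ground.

V_th ≈ 1.11 mV, R_th ≈ 2.15 kΩ

Open-circuit (no load on X): V_th = V_supply · R2/(R1 + R2) = 4.35 × 2.89/(8.410 + 2.89) = 1.113 mV.
Looking into X with the source shorted: R_th = R1·R2/(R1+R2) = 8.410 × 2.89/11.30 = 2.151 kΩ.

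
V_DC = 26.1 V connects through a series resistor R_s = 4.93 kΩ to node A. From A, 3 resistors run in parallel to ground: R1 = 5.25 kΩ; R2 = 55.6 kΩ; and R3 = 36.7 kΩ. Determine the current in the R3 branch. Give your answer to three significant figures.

I ≈ 0.329 mA

Equivalent of the parallel group: R_p = 4.243 kΩ.
V_A by voltage divider: V_A = 26.1 × 4.243/(4.93 + 4.243) = 12.07 V.
Branch current I = V_A/R3 = 12.07/36.7 = 0.3289 mA.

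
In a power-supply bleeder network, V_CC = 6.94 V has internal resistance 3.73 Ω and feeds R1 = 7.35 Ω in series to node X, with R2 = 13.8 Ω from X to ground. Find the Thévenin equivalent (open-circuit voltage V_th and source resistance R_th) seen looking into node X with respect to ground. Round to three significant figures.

R1' = 3.73 + 7.35 = 11.08 Ω (source resistance + R1).
With X open, the divider is unloaded: V_th = 6.94 × 13.8/24.88 = 3.849 V.
Looking into X with the source shorted: R_th = R1'·R2/(R1'+R2) = 11.08 × 13.8/24.88 = 6.146 Ω.

V_th ≈ 3.85 V, R_th ≈ 6.15 Ω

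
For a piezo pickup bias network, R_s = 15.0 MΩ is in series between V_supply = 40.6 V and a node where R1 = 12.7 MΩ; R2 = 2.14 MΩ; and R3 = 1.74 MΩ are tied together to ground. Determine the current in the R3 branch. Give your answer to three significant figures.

I ≈ 1.31 µA

Combine the parallel branches: R_p = (1/12.7 + 1/2.14 + 1/1.74)⁻¹ = 0.8923 MΩ.
Node voltage V_A = V_supply · R_p/(R_s + R_p) = 40.6 × 0.05614 = 2.279 V.
I(R3) = V_A / R3 = 2.279/1.74 = 1.310 µA.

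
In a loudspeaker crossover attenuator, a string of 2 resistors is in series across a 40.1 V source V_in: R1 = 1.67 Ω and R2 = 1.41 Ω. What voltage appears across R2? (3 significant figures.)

ΣR = 1.67 + 1.41 = 3.080 Ω.
Voltage divider: V = V_in · (1.410 / 3.080) = 40.1 × 0.4578 = 18.36 V.

V ≈ 18.4 V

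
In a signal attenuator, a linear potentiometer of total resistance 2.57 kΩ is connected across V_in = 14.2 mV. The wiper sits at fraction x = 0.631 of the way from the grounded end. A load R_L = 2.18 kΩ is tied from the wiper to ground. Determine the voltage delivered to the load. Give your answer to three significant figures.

V_out ≈ 7.03 mV

The pot divides into 0.9483 kΩ above the wiper and 1.622 kΩ below.
(x·R_p) ‖ R_L = 0.9299 kΩ.
Loaded-divider output: V_out = 14.2 × 0.4951 = 7.030 mV.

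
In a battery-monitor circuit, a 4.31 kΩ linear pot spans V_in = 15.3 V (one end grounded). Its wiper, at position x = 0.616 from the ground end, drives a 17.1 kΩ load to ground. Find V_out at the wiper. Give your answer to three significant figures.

Lower segment x·R_p = 2.655 kΩ; upper segment (1−x)·R_p = 1.655 kΩ.
(x·R_p) ‖ R_L = 2.298 kΩ.
Loaded-divider output: V_out = 15.3 × 0.5813 = 8.895 V.

V_out ≈ 8.89 V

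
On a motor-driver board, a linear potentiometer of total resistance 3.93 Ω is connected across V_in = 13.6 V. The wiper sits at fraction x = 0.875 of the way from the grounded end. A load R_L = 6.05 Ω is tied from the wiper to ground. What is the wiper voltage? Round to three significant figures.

V_out ≈ 11.1 V

Lower segment x·R_p = 3.439 Ω; upper segment (1−x)·R_p = 0.4913 Ω.
(x·R_p) ‖ R_L = 2.193 Ω.
Loaded-divider output: V_out = 13.6 × 0.8170 = 11.11 V.
(Unloaded: V_out = x·V_in = 11.9 V.)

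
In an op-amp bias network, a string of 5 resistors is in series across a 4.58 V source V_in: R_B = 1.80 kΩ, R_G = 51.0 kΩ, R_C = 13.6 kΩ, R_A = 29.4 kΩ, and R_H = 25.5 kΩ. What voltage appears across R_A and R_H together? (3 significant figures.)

Series total: ΣR = 1.80 + 51.0 + 13.6 + 29.4 + 25.5 = 121.3 kΩ.
R_{R_A..R_H} = 29.4 + 25.5 = 54.90 kΩ.
By the voltage-divider rule, V = 4.58 × 54.90/121.3 = 2.073 V.

V ≈ 2.07 V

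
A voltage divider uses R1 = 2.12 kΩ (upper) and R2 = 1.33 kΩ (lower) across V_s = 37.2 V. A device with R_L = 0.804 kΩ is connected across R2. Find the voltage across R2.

First combine the lower leg with the load: R2 ‖ R_L = 0.5011 kΩ.
Now apply the divider: V_out = 37.2 × 0.1912 = 7.112 V.
(Unloaded it would be 14.3 V; the load pulls it down.)

V_out ≈ 7.11 V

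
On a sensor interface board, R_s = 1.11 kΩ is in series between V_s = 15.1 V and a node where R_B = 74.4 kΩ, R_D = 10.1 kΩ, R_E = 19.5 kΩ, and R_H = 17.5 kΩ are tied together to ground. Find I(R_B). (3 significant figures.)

Combine the parallel branches: R_p = (1/74.4 + 1/10.1 + 1/19.5 + 1/17.5)⁻¹ = 4.527 kΩ.
Node voltage V_A = V_s · R_p/(R_s + R_p) = 15.1 × 0.8031 = 12.13 V.
Branch current I = V_A/R_B = 12.13/74.4 = 0.1630 mA.
(Check via current divider: I_total = 2.679 mA; share G_k/ΣG = 0.06085 → same result.)

I ≈ 0.163 mA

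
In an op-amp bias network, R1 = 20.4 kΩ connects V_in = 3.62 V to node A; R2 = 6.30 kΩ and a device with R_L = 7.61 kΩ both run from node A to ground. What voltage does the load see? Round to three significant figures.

V_out ≈ 0.523 V

First combine the lower leg with the load: R2 ‖ R_L = 3.447 kΩ.
Then V_out = V_in · R2'/(R1 + R2') = 3.62 × 3.447/23.85 = 0.5232 V.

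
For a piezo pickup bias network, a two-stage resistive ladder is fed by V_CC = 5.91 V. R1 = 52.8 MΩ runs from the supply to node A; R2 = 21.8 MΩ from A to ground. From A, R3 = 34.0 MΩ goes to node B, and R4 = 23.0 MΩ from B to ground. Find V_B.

The second stage (R3 + R4 = 57.00 MΩ) loads node A in parallel with R2.
Effective lower resistance at A: R2 ‖ 57.00 = 15.77 MΩ.
First divider: V_A = V_CC · 15.77/(52.8 + 15.77) = 1.359 V.
Then the unloaded second divider: V_B = V_A × R4/(R3+R4) = 1.359 × 0.4035 = 0.5484 V.

V_B ≈ 0.548 V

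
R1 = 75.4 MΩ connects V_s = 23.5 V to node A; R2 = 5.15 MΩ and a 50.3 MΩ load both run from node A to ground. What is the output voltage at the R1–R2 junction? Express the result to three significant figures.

R2 ‖ R_L = (5.15 × 50.3)/(5.15 + 50.3) = 4.672 MΩ.
Now apply the divider: V_out = 23.5 × 0.05834 = 1.371 V.

V_out ≈ 1.37 V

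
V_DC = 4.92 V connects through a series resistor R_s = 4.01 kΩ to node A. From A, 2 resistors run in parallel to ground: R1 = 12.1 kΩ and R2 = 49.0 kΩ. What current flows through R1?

Equivalent of the parallel group: R_p = 9.704 kΩ.
V_A by voltage divider: V_A = 4.92 × 9.704/(4.01 + 9.704) = 3.481 V.
Branch current I = V_A/R1 = 3.481/12.1 = 0.2877 mA.

I ≈ 0.288 mA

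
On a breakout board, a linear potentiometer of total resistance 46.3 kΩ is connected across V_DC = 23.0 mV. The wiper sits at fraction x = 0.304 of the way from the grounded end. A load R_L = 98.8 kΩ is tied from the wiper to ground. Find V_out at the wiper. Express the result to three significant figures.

V_out ≈ 6.36 mV

Split the track: R_lower = x·R_p = 14.08 kΩ, R_upper = (1−x)·R_p = 32.22 kΩ.
(x·R_p) ‖ R_L = 12.32 kΩ.
Loaded-divider output: V_out = 23.0 × 0.2766 = 6.361 mV.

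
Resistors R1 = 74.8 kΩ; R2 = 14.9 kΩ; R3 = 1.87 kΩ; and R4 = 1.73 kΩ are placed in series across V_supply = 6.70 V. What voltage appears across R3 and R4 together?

Series total: ΣR = 74.8 + 14.9 + 1.87 + 1.73 = 93.30 kΩ.
R_{R3..R4} = 1.87 + 1.73 = 3.600 kΩ.
Voltage divider: V = V_supply · (3.600 / 93.30) = 6.70 × 0.03859 = 0.2585 V.

V ≈ 0.259 V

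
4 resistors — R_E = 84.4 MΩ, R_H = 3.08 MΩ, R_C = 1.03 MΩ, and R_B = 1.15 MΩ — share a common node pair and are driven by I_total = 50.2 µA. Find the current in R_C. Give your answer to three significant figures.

I ≈ 22.4 µA

Total conductance ΣG = 1/84.4 + 1/3.08 + 1/1.03 + 1/1.15 = 2.177 (units of 1/MΩ).
By the current-divider rule, I = I_total · G_k/ΣG = 50.2 × 0.4460 = 22.39 µA.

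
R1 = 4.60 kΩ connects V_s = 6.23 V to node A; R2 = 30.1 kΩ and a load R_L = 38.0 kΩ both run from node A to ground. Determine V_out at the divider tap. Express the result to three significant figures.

V_out ≈ 4.89 V

The load sits in parallel with R2, giving an effective lower resistance R2' = R2·R_L/(R2+R_L) = 16.80 kΩ.
Now apply the divider: V_out = 6.23 × 0.7850 = 4.891 V.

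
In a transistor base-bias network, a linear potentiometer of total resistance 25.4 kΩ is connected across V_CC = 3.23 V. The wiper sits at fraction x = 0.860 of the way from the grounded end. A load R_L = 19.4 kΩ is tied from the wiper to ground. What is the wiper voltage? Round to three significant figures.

V_out ≈ 2.40 V

Lower segment x·R_p = 21.84 kΩ; upper segment (1−x)·R_p = 3.556 kΩ.
R_L loads the lower segment: effective lower R = 10.27 kΩ.
V_out = 3.23 × 10.27/(3.556 + 10.27) = 2.400 V.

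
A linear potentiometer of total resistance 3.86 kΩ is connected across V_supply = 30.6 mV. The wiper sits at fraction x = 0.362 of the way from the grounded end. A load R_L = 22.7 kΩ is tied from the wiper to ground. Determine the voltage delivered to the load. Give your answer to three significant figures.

Split the track: R_lower = x·R_p = 1.397 kΩ, R_upper = (1−x)·R_p = 2.463 kΩ.
(x·R_p) ‖ R_L = 1.316 kΩ.
V_out = 30.6 × 1.316/(2.463 + 1.316) = 10.66 mV.

V_out ≈ 10.7 mV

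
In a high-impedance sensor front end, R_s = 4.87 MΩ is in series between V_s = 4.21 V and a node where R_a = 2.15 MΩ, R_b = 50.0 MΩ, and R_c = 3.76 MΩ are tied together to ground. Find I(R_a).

Combine the parallel branches: R_p = (1/2.15 + 1/50.0 + 1/3.76)⁻¹ = 1.331 MΩ.
V_A = 4.21 × 1.331/6.201 = 0.9039 V.
I(R_a) = V_A / R_a = 0.9039/2.15 = 0.4204 µA.

I ≈ 0.420 µA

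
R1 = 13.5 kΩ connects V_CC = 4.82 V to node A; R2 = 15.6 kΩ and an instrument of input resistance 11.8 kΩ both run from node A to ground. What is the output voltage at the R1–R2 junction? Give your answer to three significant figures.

V_out ≈ 1.60 V

The load sits in parallel with R2, giving an effective lower resistance R2' = R2·R_L/(R2+R_L) = 6.718 kΩ.
Voltage divider with the loaded lower leg: V_out = 4.82 × 6.718/(13.5 + 6.718) = 4.82 × 0.3323 = 1.602 V.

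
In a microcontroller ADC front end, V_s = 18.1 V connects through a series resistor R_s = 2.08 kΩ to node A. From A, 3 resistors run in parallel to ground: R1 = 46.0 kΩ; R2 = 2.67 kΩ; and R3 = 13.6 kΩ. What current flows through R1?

Parallel bank: R_p = 1/(1/46.0 + 1/2.67 + 1/13.6) = 2.129 kΩ.
V_A = 18.1 × 2.129/4.209 = 9.154 V.
I(R1) = V_A / R1 = 9.154/46.0 = 0.1990 mA.

I ≈ 0.199 mA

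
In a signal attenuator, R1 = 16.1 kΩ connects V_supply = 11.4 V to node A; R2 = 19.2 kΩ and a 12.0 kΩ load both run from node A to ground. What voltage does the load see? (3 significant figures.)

R2 ‖ R_L = (19.2 × 12.0)/(19.2 + 12.0) = 7.385 kΩ.
Then V_out = V_supply · R2'/(R1 + R2') = 11.4 × 7.385/23.48 = 3.585 V.

V_out ≈ 3.58 V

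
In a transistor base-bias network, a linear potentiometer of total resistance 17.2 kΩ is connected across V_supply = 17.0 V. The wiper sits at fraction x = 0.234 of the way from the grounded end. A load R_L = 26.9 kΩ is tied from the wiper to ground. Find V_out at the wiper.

Split the track: R_lower = x·R_p = 4.025 kΩ, R_upper = (1−x)·R_p = 13.18 kΩ.
Lower segment in parallel with the load: 4.025 ‖ 26.9 = 3.501 kΩ.
V_out = 17.0 × 3.501/(13.18 + 3.501) = 3.569 V.
(Unloaded: V_out = x·V_supply = 3.98 V.)

V_out ≈ 3.57 V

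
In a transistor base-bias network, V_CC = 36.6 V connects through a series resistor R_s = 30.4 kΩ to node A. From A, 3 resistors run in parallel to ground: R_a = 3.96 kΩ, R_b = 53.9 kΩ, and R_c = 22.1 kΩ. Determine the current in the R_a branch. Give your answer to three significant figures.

Parallel bank: R_p = 1/(1/3.96 + 1/53.9 + 1/22.1) = 3.161 kΩ.
V_A by voltage divider: V_A = 36.6 × 3.161/(30.4 + 3.161) = 3.448 V.
Branch current I = V_A/R_a = 3.448/3.96 = 0.8706 mA.

I ≈ 0.871 mA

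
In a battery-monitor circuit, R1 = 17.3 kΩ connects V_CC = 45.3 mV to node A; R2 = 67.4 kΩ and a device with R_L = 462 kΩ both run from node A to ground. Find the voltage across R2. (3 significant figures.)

V_out ≈ 35.0 mV

First combine the lower leg with the load: R2 ‖ R_L = 58.82 kΩ.
Now apply the divider: V_out = 45.3 × 0.7727 = 35.00 mV.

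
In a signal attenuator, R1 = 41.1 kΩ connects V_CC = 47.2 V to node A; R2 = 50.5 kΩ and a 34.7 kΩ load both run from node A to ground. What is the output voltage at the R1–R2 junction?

First combine the lower leg with the load: R2 ‖ R_L = 20.57 kΩ.
Voltage divider with the loaded lower leg: V_out = 47.2 × 20.57/(41.1 + 20.57) = 47.2 × 0.3335 = 15.74 V.

V_out ≈ 15.7 V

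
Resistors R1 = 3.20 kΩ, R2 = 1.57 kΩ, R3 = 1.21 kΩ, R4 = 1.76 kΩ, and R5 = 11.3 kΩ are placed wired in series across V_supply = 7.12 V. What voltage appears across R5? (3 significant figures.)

V ≈ 4.23 V

ΣR = 3.20 + 1.57 + 1.21 + 1.76 + 11.3 = 19.04 kΩ.
By the voltage-divider rule, V = 7.12 × 11.30/19.04 = 4.226 V.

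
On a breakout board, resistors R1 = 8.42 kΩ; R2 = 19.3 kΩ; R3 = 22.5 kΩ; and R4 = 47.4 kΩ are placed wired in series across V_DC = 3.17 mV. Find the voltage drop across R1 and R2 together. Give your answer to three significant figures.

Total series resistance ΣR = 8.42 + 19.3 + 22.5 + 47.4 = 97.62 kΩ.
R_{R1..R2} = 8.42 + 19.3 = 27.72 kΩ.
V = V_DC · R/ΣR = 3.17 × 0.2840 = 0.9001 mV.

V ≈ 0.900 mV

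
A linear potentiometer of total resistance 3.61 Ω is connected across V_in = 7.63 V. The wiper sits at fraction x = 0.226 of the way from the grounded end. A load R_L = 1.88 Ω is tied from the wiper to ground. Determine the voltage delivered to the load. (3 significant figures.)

V_out ≈ 1.29 V

Lower segment x·R_p = 0.8159 Ω; upper segment (1−x)·R_p = 2.794 Ω.
R_L loads the lower segment: effective lower R = 0.5690 Ω.
Then V_out = V_in · 0.5690/(2.794 + 0.5690) = 1.291 V.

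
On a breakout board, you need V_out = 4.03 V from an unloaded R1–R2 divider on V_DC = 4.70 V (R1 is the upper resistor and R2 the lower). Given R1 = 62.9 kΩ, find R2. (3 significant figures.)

R2 ≈ 378 kΩ

Required fraction k = V_out/V_DC = 0.8574.
R2 = R1 · 0.8574/(1 − 0.8574) = 378.3 kΩ.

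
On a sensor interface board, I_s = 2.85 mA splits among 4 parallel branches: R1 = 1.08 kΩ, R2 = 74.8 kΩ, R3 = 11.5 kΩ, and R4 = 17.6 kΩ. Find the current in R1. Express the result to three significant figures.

I ≈ 2.44 mA

Total conductance ΣG = 1/1.08 + 1/74.8 + 1/11.5 + 1/17.6 = 1.083 (units of 1/kΩ).
Current divider: I(R1) = I_s · G_k/ΣG = 2.85 × (0.9259/1.083) = 2.85 × 0.8549 = 2.436 mA.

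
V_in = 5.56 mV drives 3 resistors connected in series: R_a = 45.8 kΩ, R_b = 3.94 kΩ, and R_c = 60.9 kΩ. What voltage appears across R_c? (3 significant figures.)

Total series resistance ΣR = 45.8 + 3.94 + 60.9 = 110.6 kΩ.
Voltage divider: V = V_in · (60.90 / 110.6) = 5.56 × 0.5504 = 3.060 mV.

V ≈ 3.06 mV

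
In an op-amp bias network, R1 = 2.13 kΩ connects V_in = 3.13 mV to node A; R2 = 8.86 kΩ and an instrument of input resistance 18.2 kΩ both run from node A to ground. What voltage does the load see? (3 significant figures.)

V_out ≈ 2.31 mV

R2 ‖ R_L = (8.86 × 18.2)/(8.86 + 18.2) = 5.959 kΩ.
Now apply the divider: V_out = 3.13 × 0.7367 = 2.306 mV.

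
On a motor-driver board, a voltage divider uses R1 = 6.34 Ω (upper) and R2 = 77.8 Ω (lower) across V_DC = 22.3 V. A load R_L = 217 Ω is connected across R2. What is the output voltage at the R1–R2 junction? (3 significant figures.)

V_out ≈ 20.1 V

R2 ‖ R_L = (77.8 × 217)/(77.8 + 217) = 57.27 Ω.
Now apply the divider: V_out = 22.3 × 0.9003 = 20.08 V.
(Unloaded it would be 20.6 V; the load pulls it down.)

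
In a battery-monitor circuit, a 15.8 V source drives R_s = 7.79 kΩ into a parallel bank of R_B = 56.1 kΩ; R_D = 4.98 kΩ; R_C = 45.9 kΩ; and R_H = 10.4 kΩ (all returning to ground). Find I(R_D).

I ≈ 0.876 mA

Parallel bank: R_p = 1/(1/56.1 + 1/4.98 + 1/45.9 + 1/10.4) = 2.971 kΩ.
Node voltage V_A = V_in · R_p/(R_s + R_p) = 15.8 × 0.2761 = 4.362 V.
Branch current I = V_A/R_D = 4.362/4.98 = 0.8760 mA.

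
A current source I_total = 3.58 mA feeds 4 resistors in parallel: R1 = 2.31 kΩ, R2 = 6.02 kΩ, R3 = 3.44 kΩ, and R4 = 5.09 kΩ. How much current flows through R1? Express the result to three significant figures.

I ≈ 1.43 mA

Total conductance ΣG = 1/2.31 + 1/6.02 + 1/3.44 + 1/5.09 = 1.086 (units of 1/kΩ).
By the current-divider rule, I = I_total · G_k/ΣG = 3.58 × 0.3986 = 1.427 mA.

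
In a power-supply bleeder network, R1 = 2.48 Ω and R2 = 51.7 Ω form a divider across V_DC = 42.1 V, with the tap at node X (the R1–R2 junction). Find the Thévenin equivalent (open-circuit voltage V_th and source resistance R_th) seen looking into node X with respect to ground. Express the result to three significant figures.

V_th ≈ 40.2 V, R_th ≈ 2.37 Ω

Open-circuit (no load on X): V_th = V_DC · R2/(R1 + R2) = 42.1 × 51.7/(2.480 + 51.7) = 40.17 V.
With V_DC suppressed (replaced by a short), R_th = R1 ‖ R2 = (2.480 × 51.7)/(2.480 + 51.7) = 2.366 Ω.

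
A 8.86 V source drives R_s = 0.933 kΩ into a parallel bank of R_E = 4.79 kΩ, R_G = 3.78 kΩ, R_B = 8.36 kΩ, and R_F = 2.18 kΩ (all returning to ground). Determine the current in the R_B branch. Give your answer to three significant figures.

Combine the parallel branches: R_p = (1/4.79 + 1/3.78 + 1/8.36 + 1/2.18)⁻¹ = 0.9509 kΩ.
Node voltage V_A = V_DC · R_p/(R_s + R_p) = 8.86 × 0.5047 = 4.472 V.
Branch current I = V_A/R_B = 4.472/8.36 = 0.5349 mA.
(Check via current divider: I_total = 4.703 mA; share G_k/ΣG = 0.1137 → same result.)

I ≈ 0.535 mA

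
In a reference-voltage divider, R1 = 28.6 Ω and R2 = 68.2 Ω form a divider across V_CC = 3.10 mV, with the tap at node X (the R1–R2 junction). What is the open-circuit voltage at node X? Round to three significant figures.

V_th ≈ 2.18 mV

With X open, the divider is unloaded: V_th = 3.10 × 68.2/96.80 = 2.184 mV.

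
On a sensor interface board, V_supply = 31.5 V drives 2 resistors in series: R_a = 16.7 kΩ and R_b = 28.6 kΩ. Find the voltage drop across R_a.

V ≈ 11.6 V

Total series resistance ΣR = 16.7 + 28.6 = 45.30 kΩ.
V = V_supply · R/ΣR = 31.5 × 0.3687 = 11.61 V.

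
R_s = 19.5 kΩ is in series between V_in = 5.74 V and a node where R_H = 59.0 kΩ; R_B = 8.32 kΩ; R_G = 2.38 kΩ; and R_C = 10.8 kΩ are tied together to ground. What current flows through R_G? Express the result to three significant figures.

I ≈ 0.176 mA

Combine the parallel branches: R_p = (1/59.0 + 1/8.32 + 1/2.38 + 1/10.8)⁻¹ = 1.539 kΩ.
Node voltage V_A = V_in · R_p/(R_s + R_p) = 5.74 × 0.07314 = 0.4198 V.
Branch current I = V_A/R_G = 0.4198/2.38 = 0.1764 mA.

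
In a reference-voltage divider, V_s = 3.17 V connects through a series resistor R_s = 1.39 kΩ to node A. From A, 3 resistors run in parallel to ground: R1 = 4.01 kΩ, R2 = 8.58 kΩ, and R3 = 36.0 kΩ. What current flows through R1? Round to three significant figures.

Parallel bank: R_p = 1/(1/4.01 + 1/8.58 + 1/36.0) = 2.540 kΩ.
V_A = 3.17 × 2.540/3.930 = 2.049 V.
Branch current I = V_A/R1 = 2.049/4.01 = 0.5109 mA.
(Equivalently: I_total = 0.8066 mA, then current-divider fraction G_k/ΣG = 0.6334.)

I ≈ 0.511 mA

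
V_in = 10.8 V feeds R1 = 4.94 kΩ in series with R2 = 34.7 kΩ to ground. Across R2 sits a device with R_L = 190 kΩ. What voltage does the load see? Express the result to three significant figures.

V_out ≈ 9.24 V

First combine the lower leg with the load: R2 ‖ R_L = 29.34 kΩ.
Then V_out = V_in · R2'/(R1 + R2') = 10.8 × 29.34/34.28 = 9.244 V.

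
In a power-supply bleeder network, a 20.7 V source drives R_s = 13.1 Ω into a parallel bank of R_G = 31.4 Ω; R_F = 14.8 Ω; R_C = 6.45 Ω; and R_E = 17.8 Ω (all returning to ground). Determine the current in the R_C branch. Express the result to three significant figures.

I ≈ 0.633 A

Parallel bank: R_p = 1/(1/31.4 + 1/14.8 + 1/6.45 + 1/17.8) = 3.219 Ω.
Node voltage V_A = V_in · R_p/(R_s + R_p) = 20.7 × 0.1973 = 4.083 V.
Branch current I = V_A/R_C = 4.083/6.45 = 0.6331 A.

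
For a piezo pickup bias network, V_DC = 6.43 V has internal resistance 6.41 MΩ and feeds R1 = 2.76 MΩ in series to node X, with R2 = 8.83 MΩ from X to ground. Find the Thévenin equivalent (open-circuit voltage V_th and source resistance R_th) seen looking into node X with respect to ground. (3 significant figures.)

R1' = 6.41 + 2.76 = 9.170 MΩ (source resistance + R1).
V_th is the unloaded tap voltage: V_DC · R2/(R1'+R2) = 6.43 × 0.4906 = 3.154 V.
With V_DC suppressed (replaced by a short), R_th = R1' ‖ R2 = (9.170 × 8.83)/(9.170 + 8.83) = 4.498 MΩ.

V_th ≈ 3.15 V, R_th ≈ 4.50 MΩ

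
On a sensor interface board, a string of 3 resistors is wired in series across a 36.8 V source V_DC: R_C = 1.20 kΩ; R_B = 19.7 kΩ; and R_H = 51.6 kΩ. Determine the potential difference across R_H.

V ≈ 26.2 V

Total series resistance ΣR = 1.20 + 19.7 + 51.6 = 72.50 kΩ.
Voltage divider: V = V_DC · (51.60 / 72.50) = 36.8 × 0.7117 = 26.19 V.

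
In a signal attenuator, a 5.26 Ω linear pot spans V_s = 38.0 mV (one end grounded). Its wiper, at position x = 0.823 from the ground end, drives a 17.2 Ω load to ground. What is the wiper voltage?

Split the track: R_lower = x·R_p = 4.329 Ω, R_upper = (1−x)·R_p = 0.9310 Ω.
Lower segment in parallel with the load: 4.329 ‖ 17.2 = 3.459 Ω.
V_out = 38.0 × 3.459/(0.9310 + 3.459) = 29.94 mV.
(Unloaded: V_out = x·V_s = 31.3 mV.)

V_out ≈ 29.9 mV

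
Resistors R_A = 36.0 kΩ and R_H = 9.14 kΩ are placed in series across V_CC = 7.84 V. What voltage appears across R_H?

V ≈ 1.59 V

Total series resistance ΣR = 36.0 + 9.14 = 45.14 kΩ.
Voltage divider: V = V_CC · (9.140 / 45.14) = 7.84 × 0.2025 = 1.587 V.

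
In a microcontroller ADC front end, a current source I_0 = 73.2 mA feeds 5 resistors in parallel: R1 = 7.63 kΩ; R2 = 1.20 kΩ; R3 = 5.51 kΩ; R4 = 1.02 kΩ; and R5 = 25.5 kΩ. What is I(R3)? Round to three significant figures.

I ≈ 6.13 mA

Total conductance ΣG = 1/7.63 + 1/1.20 + 1/5.51 + 1/1.02 + 1/25.5 = 2.165 (units of 1/kΩ).
R3 takes the fraction G_k/ΣG = 0.1815/2.165 = 0.08381, so I = 73.2 × 0.08381 = 6.135 mA.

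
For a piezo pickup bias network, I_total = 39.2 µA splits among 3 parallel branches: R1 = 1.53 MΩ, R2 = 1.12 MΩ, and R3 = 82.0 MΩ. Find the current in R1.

I ≈ 16.4 µA

Total conductance ΣG = 1/1.53 + 1/1.12 + 1/82.0 = 1.559 (units of 1/MΩ).
R1 takes the fraction G_k/ΣG = 0.6536/1.559 = 0.4193, so I = 39.2 × 0.4193 = 16.44 µA.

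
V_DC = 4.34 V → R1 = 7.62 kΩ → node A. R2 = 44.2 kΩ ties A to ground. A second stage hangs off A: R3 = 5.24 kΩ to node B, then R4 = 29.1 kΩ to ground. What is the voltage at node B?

V_B ≈ 2.64 V

The second stage (R3 + R4 = 34.34 kΩ) loads node A in parallel with R2.
Effective lower resistance at A: R2 ‖ 34.34 = 19.33 kΩ.
V_A = 4.34 × 19.33/(7.62 + 19.33) = 3.113 V.
Stage 2 is unloaded, so V_B = V_A · R4/(R3+R4) = 3.113 × 29.1/34.34 = 2.638 V.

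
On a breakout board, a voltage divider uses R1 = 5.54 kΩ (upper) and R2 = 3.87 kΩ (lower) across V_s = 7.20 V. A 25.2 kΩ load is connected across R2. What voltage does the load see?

V_out ≈ 2.72 V

First combine the lower leg with the load: R2 ‖ R_L = 3.355 kΩ.
Voltage divider with the loaded lower leg: V_out = 7.20 × 3.355/(5.54 + 3.355) = 7.20 × 0.3772 = 2.716 V.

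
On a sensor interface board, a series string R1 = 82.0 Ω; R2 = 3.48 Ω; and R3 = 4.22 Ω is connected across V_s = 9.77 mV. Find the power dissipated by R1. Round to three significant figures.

ΣR = 89.70 Ω → I = 9.77/89.70 = 0.1089 mA.
P = I²R = 0.01186 × 82.0 = 0.9728 µW.

P ≈ 0.973 µW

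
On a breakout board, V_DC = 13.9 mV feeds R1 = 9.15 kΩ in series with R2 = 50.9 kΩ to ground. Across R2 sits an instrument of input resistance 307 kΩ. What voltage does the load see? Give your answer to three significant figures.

R2 ‖ R_L = (50.9 × 307)/(50.9 + 307) = 43.66 kΩ.
Voltage divider with the loaded lower leg: V_out = 13.9 × 43.66/(9.15 + 43.66) = 13.9 × 0.8267 = 11.49 mV.
(Unloaded it would be 11.8 mV; the load pulls it down.)

V_out ≈ 11.5 mV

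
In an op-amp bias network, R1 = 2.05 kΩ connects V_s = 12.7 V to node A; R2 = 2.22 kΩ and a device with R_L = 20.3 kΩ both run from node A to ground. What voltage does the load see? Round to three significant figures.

V_out ≈ 6.27 V

R2 ‖ R_L = (2.22 × 20.3)/(2.22 + 20.3) = 2.001 kΩ.
Voltage divider with the loaded lower leg: V_out = 12.7 × 2.001/(2.05 + 2.001) = 12.7 × 0.4940 = 6.273 V.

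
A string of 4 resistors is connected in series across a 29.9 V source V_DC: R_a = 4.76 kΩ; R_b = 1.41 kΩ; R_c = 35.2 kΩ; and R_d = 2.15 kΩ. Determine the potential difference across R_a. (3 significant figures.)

ΣR = 4.76 + 1.41 + 35.2 + 2.15 = 43.52 kΩ.
V = V_DC · R/ΣR = 29.9 × 0.1094 = 3.270 V.

V ≈ 3.27 V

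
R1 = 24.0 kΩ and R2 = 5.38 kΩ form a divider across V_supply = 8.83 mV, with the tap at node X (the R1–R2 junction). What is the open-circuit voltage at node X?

V_th is the unloaded tap voltage: V_supply · R2/(R1+R2) = 8.83 × 0.1831 = 1.617 mV.

V_th ≈ 1.62 mV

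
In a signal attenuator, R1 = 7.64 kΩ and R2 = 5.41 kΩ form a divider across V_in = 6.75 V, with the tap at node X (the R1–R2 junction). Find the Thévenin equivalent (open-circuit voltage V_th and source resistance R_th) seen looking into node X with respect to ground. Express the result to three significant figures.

Open-circuit (no load on X): V_th = V_in · R2/(R1 + R2) = 6.75 × 5.41/(7.640 + 5.41) = 2.798 V.
Looking into X with the source shorted: R_th = R1·R2/(R1+R2) = 7.640 × 5.41/13.05 = 3.167 kΩ.

V_th ≈ 2.80 V, R_th ≈ 3.17 kΩ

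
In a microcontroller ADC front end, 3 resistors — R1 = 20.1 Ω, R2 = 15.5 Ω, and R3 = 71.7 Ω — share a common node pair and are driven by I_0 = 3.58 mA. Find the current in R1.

Total conductance ΣG = 1/20.1 + 1/15.5 + 1/71.7 = 0.1282 (units of 1/Ω).
Current divider: I(R1) = I_0 · G_k/ΣG = 3.58 × (0.04975/0.1282) = 3.58 × 0.3880 = 1.389 mA.

I ≈ 1.39 mA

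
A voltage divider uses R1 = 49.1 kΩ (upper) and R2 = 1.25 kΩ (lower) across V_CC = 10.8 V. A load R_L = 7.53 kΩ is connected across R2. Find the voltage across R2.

The load sits in parallel with R2, giving an effective lower resistance R2' = R2·R_L/(R2+R_L) = 1.072 kΩ.
Now apply the divider: V_out = 10.8 × 0.02137 = 0.2308 V.

V_out ≈ 0.231 V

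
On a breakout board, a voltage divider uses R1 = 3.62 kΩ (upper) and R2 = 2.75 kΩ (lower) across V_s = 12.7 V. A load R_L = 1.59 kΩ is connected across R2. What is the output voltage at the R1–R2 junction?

V_out ≈ 2.77 V

First combine the lower leg with the load: R2 ‖ R_L = 1.007 kΩ.
Now apply the divider: V_out = 12.7 × 0.2177 = 2.765 V.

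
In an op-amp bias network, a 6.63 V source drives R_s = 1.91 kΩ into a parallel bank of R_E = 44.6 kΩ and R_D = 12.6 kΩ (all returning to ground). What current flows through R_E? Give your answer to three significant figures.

Combine the parallel branches: R_p = (1/44.6 + 1/12.6)⁻¹ = 9.824 kΩ.
V_A by voltage divider: V_A = 6.63 × 9.824/(1.91 + 9.824) = 5.551 V.
I(R_E) = V_A / R_E = 5.551/44.6 = 0.1245 mA.
(Check via current divider: I_total = 0.5650 mA; share G_k/ΣG = 0.2203 → same result.)

I ≈ 0.124 mA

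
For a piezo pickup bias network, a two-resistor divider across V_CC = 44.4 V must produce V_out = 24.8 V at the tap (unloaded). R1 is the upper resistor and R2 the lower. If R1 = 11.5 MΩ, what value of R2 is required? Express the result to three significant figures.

Required fraction k = V_out/V_CC = 0.5586.
R2 = R1 · 0.5586/(1 − 0.5586) = 14.55 MΩ.

R2 ≈ 14.6 MΩ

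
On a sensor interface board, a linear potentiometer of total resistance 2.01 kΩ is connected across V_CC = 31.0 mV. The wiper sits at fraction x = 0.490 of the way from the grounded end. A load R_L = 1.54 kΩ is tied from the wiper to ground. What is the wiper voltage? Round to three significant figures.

V_out ≈ 11.5 mV

The pot divides into 1.025 kΩ above the wiper and 0.9849 kΩ below.
(x·R_p) ‖ R_L = 0.6007 kΩ.
Loaded-divider output: V_out = 31.0 × 0.3695 = 11.45 mV.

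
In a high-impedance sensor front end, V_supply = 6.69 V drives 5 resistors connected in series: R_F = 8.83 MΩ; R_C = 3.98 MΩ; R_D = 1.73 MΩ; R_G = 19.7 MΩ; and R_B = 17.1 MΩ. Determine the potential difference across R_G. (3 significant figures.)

Series total: ΣR = 8.83 + 3.98 + 1.73 + 19.7 + 17.1 = 51.34 MΩ.
Voltage divider: V = V_supply · (19.70 / 51.34) = 6.69 × 0.3837 = 2.567 V.

V ≈ 2.57 V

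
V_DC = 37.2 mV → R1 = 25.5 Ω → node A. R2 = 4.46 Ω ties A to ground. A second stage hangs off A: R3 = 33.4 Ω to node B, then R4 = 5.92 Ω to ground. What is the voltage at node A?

Node A sees R2 in parallel with the series input of stage 2, R3 + R4 = 39.32 Ω.
R2 ‖ (R3+R4) = 4.006 Ω.
So V_A = 37.2 × 0.1358 = 5.050 mV.

V_A ≈ 5.05 mV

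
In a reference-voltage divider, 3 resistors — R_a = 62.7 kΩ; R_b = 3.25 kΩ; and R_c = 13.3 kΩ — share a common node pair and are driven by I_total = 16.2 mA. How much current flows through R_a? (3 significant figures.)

ΣG = 1/62.7 + 1/3.25 + 1/13.3 = 0.3988.
Current divider: I(R_a) = I_total · G_k/ΣG = 16.2 × (0.01595/0.3988) = 16.2 × 0.03999 = 0.6478 mA.

I ≈ 0.648 mA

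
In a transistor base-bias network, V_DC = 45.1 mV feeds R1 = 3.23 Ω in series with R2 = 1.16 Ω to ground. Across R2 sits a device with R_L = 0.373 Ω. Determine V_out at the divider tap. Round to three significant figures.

The load sits in parallel with R2, giving an effective lower resistance R2' = R2·R_L/(R2+R_L) = 0.2822 Ω.
Voltage divider with the loaded lower leg: V_out = 45.1 × 0.2822/(3.23 + 0.2822) = 45.1 × 0.08036 = 3.624 mV.

V_out ≈ 3.62 mV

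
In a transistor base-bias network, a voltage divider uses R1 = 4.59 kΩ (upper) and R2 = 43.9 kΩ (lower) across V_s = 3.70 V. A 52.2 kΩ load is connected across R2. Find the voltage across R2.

V_out ≈ 3.10 V

First combine the lower leg with the load: R2 ‖ R_L = 23.85 kΩ.
Voltage divider with the loaded lower leg: V_out = 3.70 × 23.85/(4.59 + 23.85) = 3.70 × 0.8386 = 3.103 V.
(Unloaded it would be 3.35 V; the load pulls it down.)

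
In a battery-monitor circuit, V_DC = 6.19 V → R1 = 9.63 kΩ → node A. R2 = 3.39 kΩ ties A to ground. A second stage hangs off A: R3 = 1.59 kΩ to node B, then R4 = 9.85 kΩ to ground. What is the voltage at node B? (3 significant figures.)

Looking into the second stage from A: R3 + R4 = 11.44 kΩ appears in parallel with R2.
Effective lower resistance at A: R2 ‖ 11.44 = 2.615 kΩ.
So V_A = 6.19 × 0.2136 = 1.322 V.
Stage 2 is unloaded, so V_B = V_A · R4/(R3+R4) = 1.322 × 9.85/11.44 = 1.138 V.

V_B ≈ 1.14 V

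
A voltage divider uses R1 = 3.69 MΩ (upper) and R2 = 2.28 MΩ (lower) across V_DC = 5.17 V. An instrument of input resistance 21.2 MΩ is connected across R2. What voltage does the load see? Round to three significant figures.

R2 ‖ R_L = (2.28 × 21.2)/(2.28 + 21.2) = 2.059 MΩ.
Then V_out = V_DC · R2'/(R1 + R2') = 5.17 × 2.059/5.749 = 1.851 V.
(Unloaded it would be 1.97 V; the load pulls it down.)

V_out ≈ 1.85 V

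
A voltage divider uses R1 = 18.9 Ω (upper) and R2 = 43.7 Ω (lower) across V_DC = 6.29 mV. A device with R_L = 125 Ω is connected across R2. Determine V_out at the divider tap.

V_out ≈ 3.97 mV

The load sits in parallel with R2, giving an effective lower resistance R2' = R2·R_L/(R2+R_L) = 32.38 Ω.
Then V_out = V_DC · R2'/(R1 + R2') = 6.29 × 32.38/51.28 = 3.972 mV.
(Unloaded it would be 4.39 mV; the load pulls it down.)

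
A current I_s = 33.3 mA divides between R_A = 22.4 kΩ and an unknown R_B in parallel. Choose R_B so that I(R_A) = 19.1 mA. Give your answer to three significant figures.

In a two-way split, I_A/I_s = R_B/(R_A + R_B).
With f = 0.5736, R_B = R_A · f/(1−f) = 22.4 × 1.345 = 30.13 kΩ.

R_B ≈ 30.1 kΩ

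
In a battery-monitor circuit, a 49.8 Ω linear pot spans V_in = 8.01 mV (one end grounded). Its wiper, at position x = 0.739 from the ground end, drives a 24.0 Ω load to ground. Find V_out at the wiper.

V_out ≈ 4.23 mV

The pot divides into 13.00 Ω above the wiper and 36.80 Ω below.
R_L loads the lower segment: effective lower R = 14.53 Ω.
Loaded-divider output: V_out = 8.01 × 0.5278 = 4.227 mV.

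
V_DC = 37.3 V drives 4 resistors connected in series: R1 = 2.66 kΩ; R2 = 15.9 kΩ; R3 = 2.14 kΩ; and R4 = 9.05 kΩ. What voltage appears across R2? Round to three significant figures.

Total series resistance ΣR = 2.66 + 15.9 + 2.14 + 9.05 = 29.75 kΩ.
Voltage divider: V = V_DC · (15.90 / 29.75) = 37.3 × 0.5345 = 19.94 V.

V ≈ 19.9 V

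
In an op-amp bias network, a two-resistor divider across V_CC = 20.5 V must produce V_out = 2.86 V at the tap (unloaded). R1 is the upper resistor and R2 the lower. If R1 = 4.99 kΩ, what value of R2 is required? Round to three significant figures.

Required fraction k = V_out/V_CC = 0.1395.
Rearranging, R2 = R1·k/(1−k) = 4.99 × 0.1621 = 0.8090 kΩ.

R2 ≈ 0.809 kΩ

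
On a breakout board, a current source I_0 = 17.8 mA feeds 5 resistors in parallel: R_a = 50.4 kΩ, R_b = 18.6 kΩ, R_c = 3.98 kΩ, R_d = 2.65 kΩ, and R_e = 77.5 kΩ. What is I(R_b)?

ΣG = 1/50.4 + 1/18.6 + 1/3.98 + 1/2.65 + 1/77.5 = 0.7151.
By the current-divider rule, I = I_0 · G_k/ΣG = 17.8 × 0.07518 = 1.338 mA.

I ≈ 1.34 mA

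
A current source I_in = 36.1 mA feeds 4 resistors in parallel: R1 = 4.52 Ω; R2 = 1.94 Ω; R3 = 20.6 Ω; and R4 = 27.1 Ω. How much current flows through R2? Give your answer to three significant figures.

Conductances: ΣG = 1/4.52 + 1/1.94 + 1/20.6 + 1/27.1 = 0.8221 (1/Ω).
Current divider: I(R2) = I_in · G_k/ΣG = 36.1 × (0.5155/0.8221) = 36.1 × 0.6270 = 22.63 mA.

I ≈ 22.6 mA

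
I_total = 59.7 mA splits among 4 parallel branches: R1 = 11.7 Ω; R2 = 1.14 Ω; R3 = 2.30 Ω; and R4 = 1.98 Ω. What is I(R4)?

ΣG = 1/11.7 + 1/1.14 + 1/2.30 + 1/1.98 = 1.902.
Current divider: I(R4) = I_total · G_k/ΣG = 59.7 × (0.5051/1.902) = 59.7 × 0.2655 = 15.85 mA.

I ≈ 15.8 mA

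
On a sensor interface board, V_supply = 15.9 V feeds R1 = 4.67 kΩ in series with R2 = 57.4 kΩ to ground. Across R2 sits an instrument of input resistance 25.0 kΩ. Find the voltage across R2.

The load sits in parallel with R2, giving an effective lower resistance R2' = R2·R_L/(R2+R_L) = 17.42 kΩ.
Now apply the divider: V_out = 15.9 × 0.7885 = 12.54 V.

V_out ≈ 12.5 V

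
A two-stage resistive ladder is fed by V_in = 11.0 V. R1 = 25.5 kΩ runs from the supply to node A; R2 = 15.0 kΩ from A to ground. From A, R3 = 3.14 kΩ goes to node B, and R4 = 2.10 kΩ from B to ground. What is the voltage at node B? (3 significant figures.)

V_B ≈ 0.583 V

Looking into the second stage from A: R3 + R4 = 5.240 kΩ appears in parallel with R2.
Effective lower resistance at A: R2 ‖ 5.240 = 3.883 kΩ.
So V_A = 11.0 × 0.1322 = 1.454 V.
Then the unloaded second divider: V_B = V_A × R4/(R3+R4) = 1.454 × 0.4008 = 0.5826 V.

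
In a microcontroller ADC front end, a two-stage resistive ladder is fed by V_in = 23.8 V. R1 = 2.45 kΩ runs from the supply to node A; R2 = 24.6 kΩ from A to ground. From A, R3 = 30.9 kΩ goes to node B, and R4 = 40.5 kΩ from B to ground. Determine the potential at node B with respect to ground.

V_B ≈ 11.9 V

Looking into the second stage from A: R3 + R4 = 71.40 kΩ appears in parallel with R2.
R2 ‖ (R3+R4) = 18.30 kΩ.
So V_A = 23.8 × 0.8819 = 20.99 V.
Then the unloaded second divider: V_B = V_A × R4/(R3+R4) = 20.99 × 0.5672 = 11.91 V.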